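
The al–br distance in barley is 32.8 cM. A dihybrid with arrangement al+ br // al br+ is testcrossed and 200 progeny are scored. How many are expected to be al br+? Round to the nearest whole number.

67

A map distance of 32.8 cM corresponds to a recombination frequency of 0.328.
The F1 is al+ br / al br+, so al br+ is a parental gamete class with expected frequency (1 − r)/2 = 0.672/2 = 0.3360.
Expected number = 0.3360 × 200 = 67.20 ≈ 67.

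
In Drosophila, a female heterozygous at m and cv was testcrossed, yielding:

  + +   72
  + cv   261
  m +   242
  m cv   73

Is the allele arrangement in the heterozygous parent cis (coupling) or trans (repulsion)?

trans

The two most frequent classes are + cv (261) and m + (242); these are the parental (non-recombinant) types.
So the F1 carried + cv on one chromosome and m + on the other — the recessive alleles are on opposite chromosomes (trans / repulsion).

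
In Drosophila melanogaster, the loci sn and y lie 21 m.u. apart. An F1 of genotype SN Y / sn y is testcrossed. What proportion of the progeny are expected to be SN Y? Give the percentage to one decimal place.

39.5%

A map distance of 21 m.u. corresponds to a recombination frequency of 0.210.
The F1 is SN Y / sn y, so SN Y is a parental gamete class with expected frequency (1 − r)/2 = 0.790/2 = 0.3950.
That is 0.3950 = 39.5% of the progeny.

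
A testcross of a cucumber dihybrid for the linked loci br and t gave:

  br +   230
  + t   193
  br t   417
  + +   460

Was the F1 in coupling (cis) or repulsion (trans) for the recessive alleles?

The two most frequent classes are + + (460) and br t (417); these are the parental (non-recombinant) types.
So the F1 carried + + on one chromosome and br t on the other — the recessive alleles are on the same chromosome (cis / coupling).

cis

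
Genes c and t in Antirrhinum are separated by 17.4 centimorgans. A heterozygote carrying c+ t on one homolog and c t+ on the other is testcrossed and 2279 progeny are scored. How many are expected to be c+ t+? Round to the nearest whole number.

A map distance of 17.4 centimorgans corresponds to a recombination frequency of 0.174.
The F1 is c+ t / c t+, so c+ t+ is a recombinant gamete class with expected frequency r/2 = 0.174/2 = 0.0870.
Expected number = 0.0870 × 2279 = 198.27 ≈ 198.

198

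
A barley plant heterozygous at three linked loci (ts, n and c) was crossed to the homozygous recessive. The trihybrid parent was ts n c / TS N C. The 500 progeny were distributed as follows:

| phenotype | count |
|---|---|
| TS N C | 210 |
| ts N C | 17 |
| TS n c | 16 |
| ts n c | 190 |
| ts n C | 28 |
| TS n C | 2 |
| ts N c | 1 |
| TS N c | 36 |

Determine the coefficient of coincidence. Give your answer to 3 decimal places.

The two rarest classes, ts N c and TS n C, are the double crossovers. Comparing them with the parentals, only the n allele has switched, so n is the middle locus and the order is c – n – ts.
c–n: (64 + 3)/500 = 0.1340; n–ts: (33 + 3)/500 = 0.0720.
Expected DCO frequency = 0.1340 × 0.0720 ≈ 0.00965; observed = 3/500 ≈ 0.00600.
Coefficient of coincidence = 0.00600/0.00965 ≈ 0.622.

0.622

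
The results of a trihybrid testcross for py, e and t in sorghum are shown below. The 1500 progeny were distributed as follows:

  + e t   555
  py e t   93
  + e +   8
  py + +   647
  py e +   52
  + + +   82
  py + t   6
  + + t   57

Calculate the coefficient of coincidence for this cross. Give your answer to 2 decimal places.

The two most frequent reciprocal classes, py + + and + e t, are the parental types, so the F1 was py + + / + e t.
The two rarest classes, py + t and + e +, are the double crossovers. Comparing them with the parentals, only the t allele has switched, so t is the middle locus and the order is py – t – e.
py–t: (175 + 14)/1500 = 0.1260; t–e: (109 + 14)/1500 = 0.0820.
Expected DCO frequency = 0.1260 × 0.0820 ≈ 0.01033; observed = 14/1500 ≈ 0.00933.
Coefficient of coincidence = 0.00933/0.01033 ≈ 0.90.

0.90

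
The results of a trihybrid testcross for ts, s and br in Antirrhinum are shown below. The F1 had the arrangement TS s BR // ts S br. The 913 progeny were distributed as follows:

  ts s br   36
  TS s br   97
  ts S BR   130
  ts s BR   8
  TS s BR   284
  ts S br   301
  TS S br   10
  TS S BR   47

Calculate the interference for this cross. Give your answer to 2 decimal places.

The two rarest classes, ts s BR and TS S br, are the double crossovers. Comparing them with the parentals, only the ts allele has switched, so ts is the middle locus and the order is br – ts – s.
br–ts: (227 + 18)/913 = 0.2683; ts–s: (83 + 18)/913 = 0.1106.
Expected DCO frequency = 0.2683 × 0.1106 ≈ 0.02967; observed = 18/913 ≈ 0.01972.
Coefficient of coincidence = 0.01972/0.02967 ≈ 0.66; interference = 1 − 0.66 = 0.34.

0.34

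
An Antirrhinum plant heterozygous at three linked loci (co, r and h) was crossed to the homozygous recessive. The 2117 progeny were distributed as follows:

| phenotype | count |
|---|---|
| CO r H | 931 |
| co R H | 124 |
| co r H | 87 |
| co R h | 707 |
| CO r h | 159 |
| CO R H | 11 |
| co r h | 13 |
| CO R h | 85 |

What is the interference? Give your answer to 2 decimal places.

The two most frequent reciprocal classes, co R h and CO r H, are the parental types, so the F1 was co R h / CO r H.
The two rarest classes, co r h and CO R H, are the double crossovers. Comparing them with the parentals, only the r allele has switched, so r is the middle locus and the order is h – r – co.
h–r: (283 + 24)/2117 = 0.1450; r–co: (172 + 24)/2117 = 0.0926.
Expected DCO frequency = 0.1450 × 0.0926 ≈ 0.01343; observed = 24/2117 ≈ 0.01134.
Coefficient of coincidence = 0.01134/0.01343 ≈ 0.84; interference = 1 − 0.84 = 0.16.

0.16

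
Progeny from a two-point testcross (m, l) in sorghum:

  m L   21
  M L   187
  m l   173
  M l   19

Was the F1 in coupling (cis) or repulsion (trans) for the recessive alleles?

cis

The two most frequent classes are M L (187) and m l (173); these are the parental (non-recombinant) types.
So the F1 carried M L on one chromosome and m l on the other — the recessive alleles are on the same chromosome (cis / coupling).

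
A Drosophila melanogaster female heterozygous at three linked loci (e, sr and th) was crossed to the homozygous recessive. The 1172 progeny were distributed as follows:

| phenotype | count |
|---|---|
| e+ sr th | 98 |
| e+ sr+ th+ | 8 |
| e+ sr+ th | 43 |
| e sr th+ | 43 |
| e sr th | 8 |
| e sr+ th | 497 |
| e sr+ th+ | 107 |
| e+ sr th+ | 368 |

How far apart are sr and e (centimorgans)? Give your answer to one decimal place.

8.7 centimorgans

The two most frequent reciprocal classes, e+ sr th+ and e sr+ th, are the parental types, so the F1 was e+ sr th+ / e sr+ th.
The two rarest classes, e+ sr+ th+ and e sr th, are the double crossovers. Comparing them with the parentals, only the sr allele has switched, so sr is the middle locus and the order is th – sr – e.
Crossovers in the sr–e interval produce the single-crossover classes e sr th+ and e+ sr+ th (43 + 43 = 86) plus the double crossovers (16).
RF(sr–e) = (86 + 16) / 1172 = 102/1172 = 0.0870 → 8.7 centimorgans.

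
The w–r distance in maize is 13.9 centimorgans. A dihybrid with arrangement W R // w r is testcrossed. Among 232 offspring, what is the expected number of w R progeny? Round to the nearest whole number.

A map distance of 13.9 centimorgans corresponds to a recombination frequency of 0.139.
The F1 is W R / w r, so w R is a recombinant gamete class with expected frequency r/2 = 0.139/2 = 0.0695.
Expected number = 0.0695 × 232 = 16.12 ≈ 16.

16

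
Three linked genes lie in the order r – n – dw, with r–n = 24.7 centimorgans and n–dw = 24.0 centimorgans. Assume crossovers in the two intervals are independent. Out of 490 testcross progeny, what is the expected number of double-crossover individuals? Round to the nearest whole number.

29

Map distances give recombination frequencies of 0.247 and 0.240 for the two intervals.
With no interference, expected double-crossover frequency = 0.247 × 0.240 = 0.05928.
Expected number = 0.05928 × 490 = 29.05 ≈ 29.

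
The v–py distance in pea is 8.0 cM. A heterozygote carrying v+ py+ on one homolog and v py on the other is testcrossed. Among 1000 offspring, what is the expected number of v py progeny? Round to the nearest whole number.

460

A map distance of 8.0 cM corresponds to a recombination frequency of 0.080.
The F1 is v+ py+ / v py, so v py is a parental gamete class with expected frequency (1 − r)/2 = 0.920/2 = 0.4600.
Expected number = 0.4600 × 1000 = 460.00 ≈ 460.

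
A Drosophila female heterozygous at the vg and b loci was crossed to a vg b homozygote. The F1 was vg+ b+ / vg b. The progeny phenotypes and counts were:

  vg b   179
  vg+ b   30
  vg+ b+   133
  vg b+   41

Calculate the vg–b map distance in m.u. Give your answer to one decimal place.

The recombinant classes are vg+ b and vg b+: 30 + 41 = 71.
Recombination frequency = 71/383 = 0.1854 ≈ 18.5%, i.e. 18.5 m.u.

18.5 m.u.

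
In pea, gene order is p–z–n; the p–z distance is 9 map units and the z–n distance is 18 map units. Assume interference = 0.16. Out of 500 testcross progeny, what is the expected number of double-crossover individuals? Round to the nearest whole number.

7

Map distances give recombination frequencies of 0.090 and 0.180 for the two intervals.
With interference 0.16 (so coincidence = 0.84), expected double-crossover frequency = 0.090 × 0.180 × 0.84 = 0.01361.
Expected number = 0.01361 × 500 = 6.80 ≈ 7.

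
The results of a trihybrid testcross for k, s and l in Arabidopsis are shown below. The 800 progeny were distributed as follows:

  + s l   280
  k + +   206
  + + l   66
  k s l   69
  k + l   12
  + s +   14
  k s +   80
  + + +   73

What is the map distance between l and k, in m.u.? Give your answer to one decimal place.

The two most frequent reciprocal classes, + s l and k + +, are the parental types, so the F1 was + s l / k + +.
The two rarest classes, + s + and k + l, are the double crossovers. Comparing them with the parentals, only the l allele has switched, so l is the middle locus and the order is k – l – s.
Crossovers in the k–l interval produce the single-crossover classes k s l and + + + (69 + 73 = 142) plus the double crossovers (26).
RF(k–l) = (142 + 26) / 800 = 168/800 = 0.2100 → 21.0 m.u.

21.0 m.u.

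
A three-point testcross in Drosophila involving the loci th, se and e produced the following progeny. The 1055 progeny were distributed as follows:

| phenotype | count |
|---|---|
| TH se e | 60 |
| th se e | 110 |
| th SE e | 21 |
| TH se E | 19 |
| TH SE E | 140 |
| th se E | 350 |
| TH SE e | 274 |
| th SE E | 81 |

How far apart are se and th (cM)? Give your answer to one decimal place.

The two most frequent reciprocal classes, th se E and TH SE e, are the parental types, so the F1 was th se E / TH SE e.
The two rarest classes, TH se E and th SE e, are the double crossovers. Comparing them with the parentals, only the th allele has switched, so th is the middle locus and the order is e – th – se.
Crossovers in the th–se interval produce the single-crossover classes th SE E and TH se e (81 + 60 = 141) plus the double crossovers (40).
RF(th–se) = (141 + 40) / 1055 = 181/1055 = 0.1716 → 17.2 cM.

17.2 cM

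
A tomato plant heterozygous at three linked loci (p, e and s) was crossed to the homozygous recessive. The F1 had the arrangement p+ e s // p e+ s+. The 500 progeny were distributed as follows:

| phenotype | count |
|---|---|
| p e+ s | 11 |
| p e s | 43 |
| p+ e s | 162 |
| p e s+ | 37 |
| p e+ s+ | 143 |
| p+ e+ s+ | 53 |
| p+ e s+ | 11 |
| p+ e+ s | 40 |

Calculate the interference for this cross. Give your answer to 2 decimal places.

0.06

The two rarest classes, p+ e s+ and p e+ s, are the double crossovers. Comparing them with the parentals, only the s allele has switched, so s is the middle locus and the order is p – s – e.
p–s: (96 + 22)/500 = 0.2360; s–e: (77 + 22)/500 = 0.1980.
Expected DCO frequency = 0.2360 × 0.1980 ≈ 0.04673; observed = 22/500 ≈ 0.04400.
Coefficient of coincidence = 0.04400/0.04673 ≈ 0.94; interference = 1 − 0.94 = 0.06.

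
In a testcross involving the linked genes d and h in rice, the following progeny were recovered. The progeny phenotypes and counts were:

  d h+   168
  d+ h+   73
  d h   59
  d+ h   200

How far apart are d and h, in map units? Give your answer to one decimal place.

26.4 map units

The two most frequent classes, d+ h (200) and d h+ (168), are the parental types, so the F1 was d+ h / d h+.
The recombinant classes are d+ h+ and d h: 73 + 59 = 132.
Recombination frequency = 132/500 = 0.2640 ≈ 26.4%, i.e. 26.4 map units.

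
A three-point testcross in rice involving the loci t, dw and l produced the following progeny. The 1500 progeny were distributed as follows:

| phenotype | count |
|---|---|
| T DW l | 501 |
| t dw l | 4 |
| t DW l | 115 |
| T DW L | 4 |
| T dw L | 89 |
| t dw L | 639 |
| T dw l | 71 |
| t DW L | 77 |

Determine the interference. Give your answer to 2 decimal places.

The two most frequent reciprocal classes, t dw L and T DW l, are the parental types, so the F1 was t dw L / T DW l.
The two rarest classes, t dw l and T DW L, are the double crossovers. Comparing them with the parentals, only the l allele has switched, so l is the middle locus and the order is t – l – dw.
t–l: (204 + 8)/1500 = 0.1413; l–dw: (148 + 8)/1500 = 0.1040.
Expected DCO frequency = 0.1413 × 0.1040 ≈ 0.01470; observed = 8/1500 ≈ 0.00533.
Coefficient of coincidence = 0.00533/0.01470 ≈ 0.36; interference = 1 − 0.36 = 0.64.

0.64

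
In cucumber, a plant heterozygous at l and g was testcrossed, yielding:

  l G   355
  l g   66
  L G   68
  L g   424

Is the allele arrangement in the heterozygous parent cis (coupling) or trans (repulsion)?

The two most frequent classes are L g (424) and l G (355); these are the parental (non-recombinant) types.
So the F1 carried L g on one chromosome and l G on the other — the recessive alleles are on opposite chromosomes (trans / repulsion).

trans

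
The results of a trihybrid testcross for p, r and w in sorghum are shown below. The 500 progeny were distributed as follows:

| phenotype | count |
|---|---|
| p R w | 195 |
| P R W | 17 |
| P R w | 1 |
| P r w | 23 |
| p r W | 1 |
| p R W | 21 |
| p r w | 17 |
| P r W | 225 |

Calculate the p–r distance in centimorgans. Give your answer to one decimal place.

7.2 centimorgans

The two most frequent reciprocal classes, p R w and P r W, are the parental types, so the F1 was p R w / P r W.
The two rarest classes, P R w and p r W, are the double crossovers. Comparing them with the parentals, only the p allele has switched, so p is the middle locus and the order is r – p – w.
Crossovers in the r–p interval produce the single-crossover classes p r w and P R W (17 + 17 = 34) plus the double crossovers (2).
RF(r–p) = (34 + 2) / 500 = 36/500 = 0.0720 → 7.2 centimorgans.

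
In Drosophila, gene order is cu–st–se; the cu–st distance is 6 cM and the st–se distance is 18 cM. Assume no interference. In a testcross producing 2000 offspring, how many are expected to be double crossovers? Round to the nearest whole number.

22

Map distances give recombination frequencies of 0.060 and 0.180 for the two intervals.
With no interference, expected double-crossover frequency = 0.060 × 0.180 = 0.01080.
Expected number = 0.01080 × 2000 = 21.60 ≈ 22.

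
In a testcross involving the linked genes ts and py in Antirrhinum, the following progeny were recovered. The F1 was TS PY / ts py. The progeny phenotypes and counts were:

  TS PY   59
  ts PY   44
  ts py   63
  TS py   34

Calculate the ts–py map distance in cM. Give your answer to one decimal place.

39.0 cM

The recombinant classes are TS py and ts PY: 34 + 44 = 78.
Recombination frequency = 78/200 = 0.3900 ≈ 39.0%, i.e. 39.0 cM.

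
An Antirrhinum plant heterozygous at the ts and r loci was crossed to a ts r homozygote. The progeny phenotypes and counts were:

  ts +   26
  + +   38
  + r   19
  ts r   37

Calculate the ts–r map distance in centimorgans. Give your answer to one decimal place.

The two most frequent classes, + + (38) and ts r (37), are the parental types, so the F1 was + + / ts r.
The recombinant classes are + r and ts +: 19 + 26 = 45.
Recombination frequency = 45/120 = 0.3750 ≈ 37.5%, i.e. 37.5 centimorgans.

37.5 centimorgans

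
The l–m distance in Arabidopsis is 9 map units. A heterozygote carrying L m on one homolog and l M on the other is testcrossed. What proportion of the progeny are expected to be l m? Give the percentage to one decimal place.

4.5%

A map distance of 9 map units corresponds to a recombination frequency of 0.090.
The F1 is L m / l M, so l m is a recombinant gamete class with expected frequency r/2 = 0.090/2 = 0.0450.
That is 0.0450 = 4.5% of the progeny.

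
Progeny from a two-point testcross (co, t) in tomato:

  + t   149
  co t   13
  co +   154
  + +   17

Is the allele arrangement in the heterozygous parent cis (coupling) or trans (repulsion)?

trans

The two most frequent classes are + t (149) and co + (154); these are the parental (non-recombinant) types.
So the F1 carried + t on one chromosome and co + on the other — the recessive alleles are on opposite chromosomes (trans / repulsion).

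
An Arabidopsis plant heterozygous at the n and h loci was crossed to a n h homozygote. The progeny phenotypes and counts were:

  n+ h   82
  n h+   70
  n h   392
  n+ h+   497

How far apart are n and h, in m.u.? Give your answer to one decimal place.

The two most frequent classes, n+ h+ (497) and n h (392), are the parental types, so the F1 was n+ h+ / n h.
The recombinant classes are n+ h and n h+: 82 + 70 = 152.
Recombination frequency = 152/1041 = 0.1460 ≈ 14.6%, i.e. 14.6 m.u.

14.6 m.u.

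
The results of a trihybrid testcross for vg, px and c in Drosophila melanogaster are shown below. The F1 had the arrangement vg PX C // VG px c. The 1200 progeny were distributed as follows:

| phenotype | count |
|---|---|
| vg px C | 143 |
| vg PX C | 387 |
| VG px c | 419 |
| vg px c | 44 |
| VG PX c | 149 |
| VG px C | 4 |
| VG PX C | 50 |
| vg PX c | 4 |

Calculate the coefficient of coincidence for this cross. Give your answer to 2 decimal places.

The two rarest classes, vg PX c and VG px C, are the double crossovers. Comparing them with the parentals, only the c allele has switched, so c is the middle locus and the order is px – c – vg.
px–c: (292 + 8)/1200 = 0.2500; c–vg: (94 + 8)/1200 = 0.0850.
Expected DCO frequency = 0.2500 × 0.0850 ≈ 0.02125; observed = 8/1200 ≈ 0.00667.
Coefficient of coincidence = 0.00667/0.02125 ≈ 0.31.

0.31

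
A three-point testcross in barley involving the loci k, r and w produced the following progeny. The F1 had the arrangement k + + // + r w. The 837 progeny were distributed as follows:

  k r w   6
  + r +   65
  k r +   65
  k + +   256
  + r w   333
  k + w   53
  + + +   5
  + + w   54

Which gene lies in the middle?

The two rarest classes, + + + and k r w, are the double crossovers. Comparing them with the parentals, only the k allele has switched, so k is the middle locus and the order is r – k – w.

k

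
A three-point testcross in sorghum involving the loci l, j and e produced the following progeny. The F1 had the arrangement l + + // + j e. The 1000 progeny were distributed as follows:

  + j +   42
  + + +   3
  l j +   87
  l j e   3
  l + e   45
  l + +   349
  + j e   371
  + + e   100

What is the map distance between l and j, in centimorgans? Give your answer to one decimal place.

The two rarest classes, + + + and l j e, are the double crossovers. Comparing them with the parentals, only the l allele has switched, so l is the middle locus and the order is j – l – e.
Crossovers in the j–l interval produce the single-crossover classes l j + and + + e (87 + 100 = 187) plus the double crossovers (6).
RF(j–l) = (187 + 6) / 1000 = 193/1000 = 0.1930 → 19.3 centimorgans.

19.3 centimorgans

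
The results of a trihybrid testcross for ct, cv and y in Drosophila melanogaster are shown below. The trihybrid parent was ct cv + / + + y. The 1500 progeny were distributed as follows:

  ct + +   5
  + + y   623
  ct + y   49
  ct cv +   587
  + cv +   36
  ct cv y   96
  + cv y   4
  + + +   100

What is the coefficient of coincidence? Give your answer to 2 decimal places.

The two rarest classes, ct + + and + cv y, are the double crossovers. Comparing them with the parentals, only the cv allele has switched, so cv is the middle locus and the order is y – cv – ct.
y–cv: (196 + 9)/1500 = 0.1367; cv–ct: (85 + 9)/1500 = 0.0627.
Expected DCO frequency = 0.1367 × 0.0627 ≈ 0.00857; observed = 9/1500 ≈ 0.00600.
Coefficient of coincidence = 0.00600/0.00857 ≈ 0.70.

0.70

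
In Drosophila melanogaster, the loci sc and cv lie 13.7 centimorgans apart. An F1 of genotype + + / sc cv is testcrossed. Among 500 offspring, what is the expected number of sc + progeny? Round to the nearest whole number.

34

A map distance of 13.7 centimorgans corresponds to a recombination frequency of 0.137.
The F1 is + + / sc cv, so sc + is a recombinant gamete class with expected frequency r/2 = 0.137/2 = 0.0685.
Expected number = 0.0685 × 500 = 34.25 ≈ 34.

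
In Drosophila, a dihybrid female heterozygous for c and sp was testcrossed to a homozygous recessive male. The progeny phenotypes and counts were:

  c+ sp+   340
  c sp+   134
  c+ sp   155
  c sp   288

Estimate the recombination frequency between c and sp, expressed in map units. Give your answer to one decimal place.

The two most frequent classes, c+ sp+ (340) and c sp (288), are the parental types, so the F1 was c+ sp+ / c sp.
The recombinant classes are c+ sp and c sp+: 155 + 134 = 289.
Recombination frequency = 289/917 = 0.3152 ≈ 31.5%, i.e. 31.5 map units.

31.5 map units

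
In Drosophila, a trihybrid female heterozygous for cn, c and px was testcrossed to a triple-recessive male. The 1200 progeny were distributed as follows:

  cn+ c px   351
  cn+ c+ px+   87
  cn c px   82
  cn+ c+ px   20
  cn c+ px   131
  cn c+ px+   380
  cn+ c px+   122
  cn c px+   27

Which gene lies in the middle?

c

The two most frequent reciprocal classes, cn+ c px and cn c+ px+, are the parental types, so the F1 was cn+ c px / cn c+ px+.
The two rarest classes, cn+ c+ px and cn c px+, are the double crossovers. Comparing them with the parentals, only the c allele has switched, so c is the middle locus and the order is cn – c – px.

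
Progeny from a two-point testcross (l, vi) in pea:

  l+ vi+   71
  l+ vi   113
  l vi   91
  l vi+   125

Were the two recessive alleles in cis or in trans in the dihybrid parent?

trans

The two most frequent classes are l+ vi (113) and l vi+ (125); these are the parental (non-recombinant) types.
So the F1 carried l+ vi on one chromosome and l vi+ on the other — the recessive alleles are on opposite chromosomes (trans / repulsion).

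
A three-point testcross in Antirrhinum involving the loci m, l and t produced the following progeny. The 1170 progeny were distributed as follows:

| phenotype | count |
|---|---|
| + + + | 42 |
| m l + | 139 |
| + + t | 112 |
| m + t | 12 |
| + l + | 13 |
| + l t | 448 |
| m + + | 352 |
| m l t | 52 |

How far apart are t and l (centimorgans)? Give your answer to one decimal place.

The two most frequent reciprocal classes, + l t and m + +, are the parental types, so the F1 was + l t / m + +.
The two rarest classes, + l + and m + t, are the double crossovers. Comparing them with the parentals, only the t allele has switched, so t is the middle locus and the order is l – t – m.
Crossovers in the l–t interval produce the single-crossover classes + + t and m l + (112 + 139 = 251) plus the double crossovers (25).
RF(l–t) = (251 + 25) / 1170 = 276/1170 = 0.2359 → 23.6 centimorgans.

23.6 centimorgans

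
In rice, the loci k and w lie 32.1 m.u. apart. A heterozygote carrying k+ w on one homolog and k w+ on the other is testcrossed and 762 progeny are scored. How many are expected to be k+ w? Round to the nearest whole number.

259

A map distance of 32.1 m.u. corresponds to a recombination frequency of 0.321.
The F1 is k+ w / k w+, so k+ w is a parental gamete class with expected frequency (1 − r)/2 = 0.679/2 = 0.3395.
Expected number = 0.3395 × 762 = 258.70 ≈ 259.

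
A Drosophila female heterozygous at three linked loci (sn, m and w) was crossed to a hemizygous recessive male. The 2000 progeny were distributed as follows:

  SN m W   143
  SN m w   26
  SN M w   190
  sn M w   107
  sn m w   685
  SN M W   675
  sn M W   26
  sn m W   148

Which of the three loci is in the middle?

The two most frequent reciprocal classes, sn m w and SN M W, are the parental types, so the F1 was sn m w / SN M W.
The two rarest classes, SN m w and sn M W, are the double crossovers. Comparing them with the parentals, only the sn allele has switched, so sn is the middle locus and the order is m – sn – w.

sn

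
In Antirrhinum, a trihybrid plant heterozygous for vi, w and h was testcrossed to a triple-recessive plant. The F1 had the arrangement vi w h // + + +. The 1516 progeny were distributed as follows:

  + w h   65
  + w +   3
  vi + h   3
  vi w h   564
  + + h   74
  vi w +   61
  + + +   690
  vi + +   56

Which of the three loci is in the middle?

w

The two rarest classes, vi + h and + w +, are the double crossovers. Comparing them with the parentals, only the w allele has switched, so w is the middle locus and the order is vi – w – h.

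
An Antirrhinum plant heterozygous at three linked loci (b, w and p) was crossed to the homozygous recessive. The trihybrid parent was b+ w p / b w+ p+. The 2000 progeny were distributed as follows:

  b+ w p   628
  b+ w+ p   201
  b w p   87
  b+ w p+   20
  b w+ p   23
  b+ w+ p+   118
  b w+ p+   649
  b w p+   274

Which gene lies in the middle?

p

The two rarest classes, b+ w p+ and b w+ p, are the double crossovers. Comparing them with the parentals, only the p allele has switched, so p is the middle locus and the order is w – p – b.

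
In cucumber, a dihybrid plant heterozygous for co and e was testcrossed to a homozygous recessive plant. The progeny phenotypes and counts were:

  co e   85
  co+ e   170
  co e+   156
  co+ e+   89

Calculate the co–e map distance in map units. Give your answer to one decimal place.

34.8 map units

The two most frequent classes, co+ e (170) and co e+ (156), are the parental types, so the F1 was co+ e / co e+.
The recombinant classes are co+ e+ and co e: 89 + 85 = 174.
Recombination frequency = 174/500 = 0.3480 ≈ 34.8%, i.e. 34.8 map units.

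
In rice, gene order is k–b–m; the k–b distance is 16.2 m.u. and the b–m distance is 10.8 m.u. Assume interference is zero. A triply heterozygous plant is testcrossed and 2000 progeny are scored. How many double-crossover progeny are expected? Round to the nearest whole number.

Map distances give recombination frequencies of 0.162 and 0.108 for the two intervals.
With no interference, expected double-crossover frequency = 0.162 × 0.108 = 0.01750.
Expected number = 0.01750 × 2000 = 34.99 ≈ 35.

35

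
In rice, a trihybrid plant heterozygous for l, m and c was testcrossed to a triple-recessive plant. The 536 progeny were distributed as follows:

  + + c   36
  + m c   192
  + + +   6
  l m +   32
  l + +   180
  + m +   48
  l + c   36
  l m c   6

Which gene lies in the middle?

l

The two most frequent reciprocal classes, + m c and l + +, are the parental types, so the F1 was + m c / l + +.
The two rarest classes, l m c and + + +, are the double crossovers. Comparing them with the parentals, only the l allele has switched, so l is the middle locus and the order is c – l – m.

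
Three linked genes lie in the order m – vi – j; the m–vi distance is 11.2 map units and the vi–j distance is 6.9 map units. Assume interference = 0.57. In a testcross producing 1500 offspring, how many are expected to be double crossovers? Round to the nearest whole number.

5

Map distances give recombination frequencies of 0.112 and 0.069 for the two intervals.
With interference 0.57 (so coincidence = 0.43), expected double-crossover frequency = 0.112 × 0.069 × 0.43 = 0.00332.
Expected number = 0.00332 × 1500 = 4.98 ≈ 5.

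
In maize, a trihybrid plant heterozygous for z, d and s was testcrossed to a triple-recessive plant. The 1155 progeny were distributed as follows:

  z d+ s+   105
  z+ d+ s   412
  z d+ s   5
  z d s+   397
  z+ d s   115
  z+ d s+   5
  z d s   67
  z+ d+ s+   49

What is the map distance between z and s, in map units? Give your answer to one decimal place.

10.9 map units

The two most frequent reciprocal classes, z d s+ and z+ d+ s, are the parental types, so the F1 was z d s+ / z+ d+ s.
The two rarest classes, z+ d s+ and z d+ s, are the double crossovers. Comparing them with the parentals, only the z allele has switched, so z is the middle locus and the order is d – z – s.
Crossovers in the z–s interval produce the single-crossover classes z d s and z+ d+ s+ (67 + 49 = 116) plus the double crossovers (10).
RF(z–s) = (116 + 10) / 1155 = 126/1155 = 0.1091 → 10.9 map units.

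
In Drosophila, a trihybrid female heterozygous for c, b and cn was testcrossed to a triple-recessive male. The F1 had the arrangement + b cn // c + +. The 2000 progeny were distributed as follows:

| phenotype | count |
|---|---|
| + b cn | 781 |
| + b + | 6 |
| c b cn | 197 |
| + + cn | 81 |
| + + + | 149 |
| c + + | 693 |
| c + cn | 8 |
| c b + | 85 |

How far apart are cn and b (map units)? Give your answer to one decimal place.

9.0 map units

The two rarest classes, + b + and c + cn, are the double crossovers. Comparing them with the parentals, only the cn allele has switched, so cn is the middle locus and the order is c – cn – b.
Crossovers in the cn–b interval produce the single-crossover classes + + cn and c b + (81 + 85 = 166) plus the double crossovers (14).
RF(cn–b) = (166 + 14) / 2000 = 180/2000 = 0.0900 → 9.0 map units.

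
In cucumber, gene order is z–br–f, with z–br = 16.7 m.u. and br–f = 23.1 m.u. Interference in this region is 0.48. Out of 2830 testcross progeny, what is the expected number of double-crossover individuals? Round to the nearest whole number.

Map distances give recombination frequencies of 0.167 and 0.231 for the two intervals.
With interference 0.48 (so coincidence = 0.52), expected double-crossover frequency = 0.167 × 0.231 × 0.52 = 0.02006.
Expected number = 0.02006 × 2830 = 56.77 ≈ 57.

57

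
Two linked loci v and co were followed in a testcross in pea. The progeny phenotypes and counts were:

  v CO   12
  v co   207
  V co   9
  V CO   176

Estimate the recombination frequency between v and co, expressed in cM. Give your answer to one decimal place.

The two most frequent classes, V CO (176) and v co (207), are the parental types, so the F1 was V CO / v co.
The recombinant classes are V co and v CO: 9 + 12 = 21.
Recombination frequency = 21/404 = 0.0520 ≈ 5.2%, i.e. 5.2 cM.

5.2 cM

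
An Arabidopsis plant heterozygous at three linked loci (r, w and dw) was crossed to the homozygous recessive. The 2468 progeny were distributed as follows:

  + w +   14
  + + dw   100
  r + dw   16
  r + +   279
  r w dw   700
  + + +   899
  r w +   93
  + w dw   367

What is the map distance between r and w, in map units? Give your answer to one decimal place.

The two most frequent reciprocal classes, + + + and r w dw, are the parental types, so the F1 was + + + / r w dw.
The two rarest classes, + w + and r + dw, are the double crossovers. Comparing them with the parentals, only the w allele has switched, so w is the middle locus and the order is r – w – dw.
Crossovers in the r–w interval produce the single-crossover classes r + + and + w dw (279 + 367 = 646) plus the double crossovers (30).
RF(r–w) = (646 + 30) / 2468 = 676/2468 = 0.2739 → 27.4 map units.

27.4 map units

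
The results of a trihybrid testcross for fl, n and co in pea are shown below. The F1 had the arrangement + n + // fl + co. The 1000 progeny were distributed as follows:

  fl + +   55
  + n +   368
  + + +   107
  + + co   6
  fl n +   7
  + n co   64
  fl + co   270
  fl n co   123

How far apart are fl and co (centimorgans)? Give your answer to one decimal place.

13.2 centimorgans

The two rarest classes, fl n + and + + co, are the double crossovers. Comparing them with the parentals, only the fl allele has switched, so fl is the middle locus and the order is n – fl – co.
Crossovers in the fl–co interval produce the single-crossover classes + n co and fl + + (64 + 55 = 119) plus the double crossovers (13).
RF(fl–co) = (119 + 13) / 1000 = 132/1000 = 0.1320 → 13.2 centimorgans.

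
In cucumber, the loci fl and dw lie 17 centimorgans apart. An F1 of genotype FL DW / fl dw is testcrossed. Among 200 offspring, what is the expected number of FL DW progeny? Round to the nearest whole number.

83

A map distance of 17 centimorgans corresponds to a recombination frequency of 0.170.
The F1 is FL DW / fl dw, so FL DW is a parental gamete class with expected frequency (1 − r)/2 = 0.830/2 = 0.4150.
Expected number = 0.4150 × 200 = 83.00 ≈ 83.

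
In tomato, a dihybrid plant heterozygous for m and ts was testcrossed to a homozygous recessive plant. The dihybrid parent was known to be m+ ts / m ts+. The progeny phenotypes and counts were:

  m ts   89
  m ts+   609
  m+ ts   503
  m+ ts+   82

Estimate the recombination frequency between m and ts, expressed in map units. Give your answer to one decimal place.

13.3 map units

The recombinant classes are m+ ts+ and m ts: 82 + 89 = 171.
Recombination frequency = 171/1283 = 0.1333 ≈ 13.3%, i.e. 13.3 map units.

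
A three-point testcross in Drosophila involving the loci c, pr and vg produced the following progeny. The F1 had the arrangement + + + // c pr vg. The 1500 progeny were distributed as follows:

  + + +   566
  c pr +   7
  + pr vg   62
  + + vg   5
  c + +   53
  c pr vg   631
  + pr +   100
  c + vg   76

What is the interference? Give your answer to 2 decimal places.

0.25

The two rarest classes, + + vg and c pr +, are the double crossovers. Comparing them with the parentals, only the vg allele has switched, so vg is the middle locus and the order is c – vg – pr.
c–vg: (115 + 12)/1500 = 0.0847; vg–pr: (176 + 12)/1500 = 0.1253.
Expected DCO frequency = 0.0847 × 0.1253 ≈ 0.01061; observed = 12/1500 ≈ 0.00800.
Coefficient of coincidence = 0.00800/0.01061 ≈ 0.75; interference = 1 − 0.75 = 0.25.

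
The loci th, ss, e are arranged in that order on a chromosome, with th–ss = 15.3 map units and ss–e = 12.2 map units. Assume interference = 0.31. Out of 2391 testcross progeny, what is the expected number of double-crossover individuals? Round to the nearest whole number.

Map distances give recombination frequencies of 0.153 and 0.122 for the two intervals.
With interference 0.31 (so coincidence = 0.69), expected double-crossover frequency = 0.153 × 0.122 × 0.69 = 0.01288.
Expected number = 0.01288 × 2391 = 30.79 ≈ 31.

31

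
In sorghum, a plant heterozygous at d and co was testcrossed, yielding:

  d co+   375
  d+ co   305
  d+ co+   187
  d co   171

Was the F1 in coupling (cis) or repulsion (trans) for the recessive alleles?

The two most frequent classes are d+ co (305) and d co+ (375); these are the parental (non-recombinant) types.
So the F1 carried d+ co on one chromosome and d co+ on the other — the recessive alleles are on opposite chromosomes (trans / repulsion).

trans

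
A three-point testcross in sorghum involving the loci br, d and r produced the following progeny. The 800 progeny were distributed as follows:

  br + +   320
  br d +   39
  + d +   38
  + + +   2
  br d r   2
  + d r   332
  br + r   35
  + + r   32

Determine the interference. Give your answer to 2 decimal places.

0.45

The two most frequent reciprocal classes, + d r and br + +, are the parental types, so the F1 was + d r / br + +.
The two rarest classes, br d r and + + +, are the double crossovers. Comparing them with the parentals, only the br allele has switched, so br is the middle locus and the order is d – br – r.
d–br: (71 + 4)/800 = 0.0938; br–r: (73 + 4)/800 = 0.0963.
Expected DCO frequency = 0.0938 × 0.0963 ≈ 0.00903; observed = 4/800 ≈ 0.00500.
Coefficient of coincidence = 0.00500/0.00903 ≈ 0.55; interference = 1 − 0.55 = 0.45.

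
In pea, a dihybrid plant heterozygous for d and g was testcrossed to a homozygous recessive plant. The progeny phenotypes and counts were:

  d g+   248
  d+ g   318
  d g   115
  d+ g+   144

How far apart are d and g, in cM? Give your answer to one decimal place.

31.4 cM

The two most frequent classes, d+ g (318) and d g+ (248), are the parental types, so the F1 was d+ g / d g+.
The recombinant classes are d+ g+ and d g: 144 + 115 = 259.
Recombination frequency = 259/825 = 0.3139 ≈ 31.4%, i.e. 31.4 cM.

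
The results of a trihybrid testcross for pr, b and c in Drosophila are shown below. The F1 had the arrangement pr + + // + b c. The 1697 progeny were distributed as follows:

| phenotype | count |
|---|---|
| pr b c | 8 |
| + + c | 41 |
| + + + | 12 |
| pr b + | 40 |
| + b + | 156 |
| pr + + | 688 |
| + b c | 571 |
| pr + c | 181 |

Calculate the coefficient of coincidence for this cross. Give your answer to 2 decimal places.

0.94

The two rarest classes, + + + and pr b c, are the double crossovers. Comparing them with the parentals, only the pr allele has switched, so pr is the middle locus and the order is b – pr – c.
b–pr: (81 + 20)/1697 = 0.0595; pr–c: (337 + 20)/1697 = 0.2104.
Expected DCO frequency = 0.0595 × 0.2104 ≈ 0.01252; observed = 20/1697 ≈ 0.01179.
Coefficient of coincidence = 0.01179/0.01252 ≈ 0.94.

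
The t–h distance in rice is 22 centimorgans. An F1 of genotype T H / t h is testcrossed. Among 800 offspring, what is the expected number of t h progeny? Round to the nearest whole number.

A map distance of 22 centimorgans corresponds to a recombination frequency of 0.220.
The F1 is T H / t h, so t h is a parental gamete class with expected frequency (1 − r)/2 = 0.780/2 = 0.3900.
Expected number = 0.3900 × 800 = 312.00 ≈ 312.

312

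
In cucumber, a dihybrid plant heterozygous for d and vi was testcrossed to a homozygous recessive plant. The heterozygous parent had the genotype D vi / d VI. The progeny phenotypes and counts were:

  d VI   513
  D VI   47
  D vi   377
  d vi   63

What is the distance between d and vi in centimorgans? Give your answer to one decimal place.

The recombinant classes are D VI and d vi: 47 + 63 = 110.
Recombination frequency = 110/1000 = 0.1100 ≈ 11.0%, i.e. 11.0 centimorgans.

11.0 centimorgans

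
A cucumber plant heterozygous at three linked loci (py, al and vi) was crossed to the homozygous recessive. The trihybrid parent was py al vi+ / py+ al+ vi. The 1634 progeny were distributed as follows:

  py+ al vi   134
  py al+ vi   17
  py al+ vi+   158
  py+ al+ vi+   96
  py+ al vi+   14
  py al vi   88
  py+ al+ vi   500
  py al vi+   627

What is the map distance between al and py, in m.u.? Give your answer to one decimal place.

19.8 m.u.

The two rarest classes, py+ al vi+ and py al+ vi, are the double crossovers. Comparing them with the parentals, only the py allele has switched, so py is the middle locus and the order is vi – py – al.
Crossovers in the py–al interval produce the single-crossover classes py al+ vi+ and py+ al vi (158 + 134 = 292) plus the double crossovers (31).
RF(py–al) = (292 + 31) / 1634 = 323/1634 = 0.1977 → 19.8 m.u.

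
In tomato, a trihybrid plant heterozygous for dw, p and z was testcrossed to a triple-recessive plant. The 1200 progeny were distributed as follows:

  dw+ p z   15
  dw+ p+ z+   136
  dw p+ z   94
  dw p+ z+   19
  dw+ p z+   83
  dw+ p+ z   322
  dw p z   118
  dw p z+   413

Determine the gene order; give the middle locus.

The two most frequent reciprocal classes, dw p z+ and dw+ p+ z, are the parental types, so the F1 was dw p z+ / dw+ p+ z.
The two rarest classes, dw p+ z+ and dw+ p z, are the double crossovers. Comparing them with the parentals, only the p allele has switched, so p is the middle locus and the order is z – p – dw.

p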